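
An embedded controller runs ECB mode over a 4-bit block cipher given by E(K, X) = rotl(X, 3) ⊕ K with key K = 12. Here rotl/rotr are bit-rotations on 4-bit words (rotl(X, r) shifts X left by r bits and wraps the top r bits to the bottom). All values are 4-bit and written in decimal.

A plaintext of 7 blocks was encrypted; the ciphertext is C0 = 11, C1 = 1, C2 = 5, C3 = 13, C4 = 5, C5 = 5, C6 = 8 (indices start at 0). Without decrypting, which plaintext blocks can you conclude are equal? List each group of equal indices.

P2 = P4 = P5

ECB encrypts each block independently with the same key, so equal ciphertext blocks imply equal plaintext blocks.
C2 = C4 = C5 = 5, so P2 = P4 = P5.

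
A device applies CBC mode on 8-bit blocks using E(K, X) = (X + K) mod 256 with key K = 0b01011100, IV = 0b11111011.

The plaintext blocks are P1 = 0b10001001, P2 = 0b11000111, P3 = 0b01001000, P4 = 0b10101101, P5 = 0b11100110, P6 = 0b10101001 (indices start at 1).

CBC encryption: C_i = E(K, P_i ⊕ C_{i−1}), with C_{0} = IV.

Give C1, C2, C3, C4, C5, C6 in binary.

C1: P1 ⊕ 0b11111011 = 0b01110010; E(K, 0b01110010) = 0b11001110.
C2: P2 ⊕ 0b11001110 = 0b00001001; E(K, 0b00001001) = 0b01100101.
C3: P3 ⊕ 0b01100101 = 0b00101101; E(K, 0b00101101) = 0b10001001.
C4: P4 ⊕ 0b10001001 = 0b00100100; E(K, 0b00100100) = 0b10000000.
C5: P5 ⊕ 0b10000000 = 0b01100110; E(K, 0b01100110) = 0b11000010.
C6: P6 ⊕ 0b11000010 = 0b01101011; E(K, 0b01101011) = 0b11000111.

C1 = 0b11001110, C2 = 0b01100101, C3 = 0b10001001, C4 = 0b10000000, C5 = 0b11000010, C6 = 0b11000111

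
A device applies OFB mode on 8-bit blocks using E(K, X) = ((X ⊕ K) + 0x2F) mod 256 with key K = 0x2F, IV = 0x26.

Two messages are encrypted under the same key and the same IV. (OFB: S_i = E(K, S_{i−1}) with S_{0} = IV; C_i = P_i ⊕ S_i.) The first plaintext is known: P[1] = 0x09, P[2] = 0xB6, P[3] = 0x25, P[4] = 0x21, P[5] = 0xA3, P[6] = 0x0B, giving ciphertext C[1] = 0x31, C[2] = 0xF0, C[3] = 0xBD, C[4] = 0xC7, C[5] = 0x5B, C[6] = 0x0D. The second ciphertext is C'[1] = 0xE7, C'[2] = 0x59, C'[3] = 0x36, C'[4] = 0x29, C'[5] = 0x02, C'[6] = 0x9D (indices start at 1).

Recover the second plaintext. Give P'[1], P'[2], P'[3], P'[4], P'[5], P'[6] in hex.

P'[1] = 0xDF, P'[2] = 0x1F, P'[3] = 0xAE, P'[4] = 0xCF, P'[5] = 0xFA, P'[6] = 0x9B

In OFB with a reused IV, both messages share the same keystream S_i, so C_i ⊕ C'_i = P_i ⊕ P'_i and thus P'_i = P_i ⊕ C_i ⊕ C'_i.
P'[1]: 0x09 ⊕ 0x31 ⊕ 0xE7 = 0xDF.
P'[2]: 0xB6 ⊕ 0xF0 ⊕ 0x59 = 0x1F.
P'[3]: 0x25 ⊕ 0xBD ⊕ 0x36 = 0xAE.
P'[4]: 0x21 ⊕ 0xC7 ⊕ 0x29 = 0xCF.
P'[5]: 0xA3 ⊕ 0x5B ⊕ 0x02 = 0xFA.
P'[6]: 0x0B ⊕ 0x0D ⊕ 0x9D = 0x9B.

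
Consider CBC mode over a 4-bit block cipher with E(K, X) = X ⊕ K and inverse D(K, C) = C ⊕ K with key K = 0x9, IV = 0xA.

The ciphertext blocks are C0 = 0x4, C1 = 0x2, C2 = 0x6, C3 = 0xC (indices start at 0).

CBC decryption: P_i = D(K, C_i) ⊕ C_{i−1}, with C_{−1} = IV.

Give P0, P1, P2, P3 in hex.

P0 = 0x7, P1 = 0xF, P2 = 0xD, P3 = 0x3

P0: D(K, 0x4) = 0xD; 0xD ⊕ 0xA = 0x7.
P1: D(K, 0x2) = 0xB; 0xB ⊕ 0x4 = 0xF.
P2: D(K, 0x6) = 0xF; 0xF ⊕ 0x2 = 0xD.
P3: D(K, 0xC) = 0x5; 0x5 ⊕ 0x6 = 0x3.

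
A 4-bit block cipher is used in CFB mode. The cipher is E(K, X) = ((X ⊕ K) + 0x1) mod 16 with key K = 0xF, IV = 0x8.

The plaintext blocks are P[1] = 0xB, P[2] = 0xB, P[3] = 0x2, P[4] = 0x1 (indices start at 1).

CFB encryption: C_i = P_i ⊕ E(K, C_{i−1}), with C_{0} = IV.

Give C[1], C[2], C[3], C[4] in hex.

C[1]: E(K, 0x8) = 0x8; 0xB ⊕ 0x8 = 0x3.
C[2]: E(K, 0x3) = 0xD; 0xB ⊕ 0xD = 0x6.
C[3]: E(K, 0x6) = 0xA; 0x2 ⊕ 0xA = 0x8.
C[4]: E(K, 0x8) = 0x8; 0x1 ⊕ 0x8 = 0x9.

C[1] = 0x3, C[2] = 0x6, C[3] = 0x8, C[4] = 0x9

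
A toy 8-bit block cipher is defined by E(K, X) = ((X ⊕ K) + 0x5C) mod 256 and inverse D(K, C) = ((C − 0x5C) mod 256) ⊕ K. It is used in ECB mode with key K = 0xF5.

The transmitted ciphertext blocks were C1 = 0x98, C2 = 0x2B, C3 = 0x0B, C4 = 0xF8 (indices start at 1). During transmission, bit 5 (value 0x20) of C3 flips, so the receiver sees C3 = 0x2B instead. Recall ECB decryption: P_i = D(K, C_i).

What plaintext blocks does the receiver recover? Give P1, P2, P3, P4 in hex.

Only C3 changed, to 0x2B. In ECB, a change in C_i affects only P_i. Decrypting the received ciphertext:
P1: D(K, 0x98) = 0xC9.
P2: D(K, 0x2B) = 0x3A.
P3: D(K, 0x2B) = 0x3A.
P4: D(K, 0xF8) = 0x69.
Blocks that differ from the original plaintext: P3.

P1 = 0xC9, P2 = 0x3A, P3 = 0x3A, P4 = 0x69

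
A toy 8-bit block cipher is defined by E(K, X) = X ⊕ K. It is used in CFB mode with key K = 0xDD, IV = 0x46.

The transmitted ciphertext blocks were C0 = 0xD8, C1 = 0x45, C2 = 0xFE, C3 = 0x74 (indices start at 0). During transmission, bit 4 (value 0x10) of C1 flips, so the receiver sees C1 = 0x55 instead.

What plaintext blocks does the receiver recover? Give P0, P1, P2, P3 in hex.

CFB decryption: P_i = C_i ⊕ E(K, C_{i−1}), with C_{−1} = IV.
Only C1 changed, to 0x55. In CFB, a change in C_i flips the same bit in P_i and garbles P_{i+1}. Decrypting the received ciphertext:
P0: E(K, 0x46) = 0x9B; 0xD8 ⊕ 0x9B = 0x43.
P1: E(K, 0xD8) = 0x05; 0x55 ⊕ 0x05 = 0x50.
P2: E(K, 0x55) = 0x88; 0xFE ⊕ 0x88 = 0x76.
P3: E(K, 0xFE) = 0x23; 0x74 ⊕ 0x23 = 0x57.
Blocks that differ from the original plaintext: P1, P2.

P0 = 0x43, P1 = 0x50, P2 = 0x76, P3 = 0x57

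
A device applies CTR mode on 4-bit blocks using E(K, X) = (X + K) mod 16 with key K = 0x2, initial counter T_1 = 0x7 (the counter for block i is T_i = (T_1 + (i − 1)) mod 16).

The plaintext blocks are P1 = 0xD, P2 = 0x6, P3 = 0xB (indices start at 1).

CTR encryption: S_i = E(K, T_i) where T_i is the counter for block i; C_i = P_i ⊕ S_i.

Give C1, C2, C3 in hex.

C1: T = 0x7, S = E(K, T) = 0x9; 0xD ⊕ 0x9 = 0x4.
C2: T = 0x8, S = E(K, T) = 0xA; 0x6 ⊕ 0xA = 0xC.
C3: T = 0x9, S = E(K, T) = 0xB; 0xB ⊕ 0xB = 0x0.

C1 = 0x4, C2 = 0xC, C3 = 0x0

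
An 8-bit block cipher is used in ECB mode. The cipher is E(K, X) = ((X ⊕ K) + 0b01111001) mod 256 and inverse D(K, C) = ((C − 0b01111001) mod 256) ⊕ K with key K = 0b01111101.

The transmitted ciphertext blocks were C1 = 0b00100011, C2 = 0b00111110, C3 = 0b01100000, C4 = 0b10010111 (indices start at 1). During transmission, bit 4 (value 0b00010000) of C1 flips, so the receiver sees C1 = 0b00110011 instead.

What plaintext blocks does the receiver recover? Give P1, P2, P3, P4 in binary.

ECB decryption: P_i = D(K, C_i).
Only C1 changed, to 0b00110011. In ECB, a change in C_i affects only P_i. Decrypting the received ciphertext:
P1: D(K, 0b00110011) = 0b11000111.
P2: D(K, 0b00111110) = 0b10111000.
P3: D(K, 0b01100000) = 0b10011010.
P4: D(K, 0b10010111) = 0b01100011.
Blocks that differ from the original plaintext: P1.

P1 = 0b11000111, P2 = 0b10111000, P3 = 0b10011010, P4 = 0b01100011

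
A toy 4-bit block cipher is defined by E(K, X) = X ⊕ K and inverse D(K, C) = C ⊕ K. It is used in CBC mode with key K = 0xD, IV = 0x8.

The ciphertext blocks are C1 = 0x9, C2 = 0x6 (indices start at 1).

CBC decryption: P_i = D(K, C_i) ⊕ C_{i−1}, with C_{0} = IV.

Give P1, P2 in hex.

P1: D(K, 0x9) = 0x4; 0x4 ⊕ 0x8 = 0xC.
P2: D(K, 0x6) = 0xB; 0xB ⊕ 0x9 = 0x2.

P1 = 0xC, P2 = 0x2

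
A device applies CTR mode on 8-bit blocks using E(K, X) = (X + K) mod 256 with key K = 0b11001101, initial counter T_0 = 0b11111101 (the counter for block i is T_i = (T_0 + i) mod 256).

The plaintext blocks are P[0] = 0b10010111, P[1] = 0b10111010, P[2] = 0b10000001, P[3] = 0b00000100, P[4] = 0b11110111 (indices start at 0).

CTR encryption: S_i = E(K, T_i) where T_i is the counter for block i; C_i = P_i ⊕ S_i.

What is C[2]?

C[0]: T = 0b11111101, S = E(K, T) = 0b11001010; 0b10010111 ⊕ 0b11001010 = 0b01011101.
C[1]: T = 0b11111110, S = E(K, T) = 0b11001011; 0b10111010 ⊕ 0b11001011 = 0b01110001.
C[2]: T = 0b11111111, S = E(K, T) = 0b11001100; 0b10000001 ⊕ 0b11001100 = 0b01001101.

C[2] = 0b01001101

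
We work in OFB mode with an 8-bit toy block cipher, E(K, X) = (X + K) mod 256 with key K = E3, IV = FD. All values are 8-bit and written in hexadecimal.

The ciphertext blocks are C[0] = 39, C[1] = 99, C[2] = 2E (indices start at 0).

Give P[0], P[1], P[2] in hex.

P[0] = D9, P[1] = 5A, P[2] = 88

OFB decryption: S_i = E(K, S_{i−1}) with S_{−1} = IV; P_i = C_i ⊕ S_i.
P[0]: S = E(K, FD) = E0; 39 ⊕ E0 = D9.
P[1]: S = E(K, E0) = C3; 99 ⊕ C3 = 5A.
P[2]: S = E(K, C3) = A6; 2E ⊕ A6 = 88.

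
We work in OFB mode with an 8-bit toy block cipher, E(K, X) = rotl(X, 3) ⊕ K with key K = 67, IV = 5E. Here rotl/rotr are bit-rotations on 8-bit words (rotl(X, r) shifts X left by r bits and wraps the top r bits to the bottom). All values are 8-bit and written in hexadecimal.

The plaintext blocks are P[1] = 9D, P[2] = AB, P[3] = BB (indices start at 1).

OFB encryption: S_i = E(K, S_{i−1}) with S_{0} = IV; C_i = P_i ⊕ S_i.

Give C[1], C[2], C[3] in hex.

C[1] = 08, C[2] = 60, C[3] = 82

C[1]: S = E(K, 5E) = 95; 9D ⊕ 95 = 08.
C[2]: S = E(K, 95) = CB; AB ⊕ CB = 60.
C[3]: S = E(K, CB) = 39; BB ⊕ 39 = 82.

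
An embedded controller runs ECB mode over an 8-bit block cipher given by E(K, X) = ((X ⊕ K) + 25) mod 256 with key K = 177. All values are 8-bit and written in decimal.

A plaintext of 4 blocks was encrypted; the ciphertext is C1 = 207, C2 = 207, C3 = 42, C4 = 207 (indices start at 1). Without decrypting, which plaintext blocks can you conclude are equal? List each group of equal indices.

P1 = P2 = P4

ECB encrypts each block independently with the same key, so equal ciphertext blocks imply equal plaintext blocks.
C1 = C2 = C4 = 207, so P1 = P2 = P4.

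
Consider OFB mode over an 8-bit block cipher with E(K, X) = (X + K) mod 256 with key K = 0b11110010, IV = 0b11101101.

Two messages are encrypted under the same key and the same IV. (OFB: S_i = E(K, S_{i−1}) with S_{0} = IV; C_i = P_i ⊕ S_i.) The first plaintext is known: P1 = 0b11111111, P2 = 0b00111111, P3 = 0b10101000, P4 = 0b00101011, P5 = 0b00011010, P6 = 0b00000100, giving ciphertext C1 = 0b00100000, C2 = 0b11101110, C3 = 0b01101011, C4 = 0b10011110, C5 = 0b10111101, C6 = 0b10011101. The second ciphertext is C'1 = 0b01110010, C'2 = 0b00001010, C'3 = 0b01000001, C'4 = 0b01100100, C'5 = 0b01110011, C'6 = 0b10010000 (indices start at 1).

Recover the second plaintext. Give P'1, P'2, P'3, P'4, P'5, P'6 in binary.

P'1 = 0b10101101, P'2 = 0b11011011, P'3 = 0b10000010, P'4 = 0b11010001, P'5 = 0b11010100, P'6 = 0b00001001

In OFB with a reused IV, both messages share the same keystream S_i, so C_i ⊕ C'_i = P_i ⊕ P'_i and thus P'_i = P_i ⊕ C_i ⊕ C'_i.
P'1: 0b11111111 ⊕ 0b00100000 ⊕ 0b01110010 = 0b10101101.
P'2: 0b00111111 ⊕ 0b11101110 ⊕ 0b00001010 = 0b11011011.
P'3: 0b10101000 ⊕ 0b01101011 ⊕ 0b01000001 = 0b10000010.
P'4: 0b00101011 ⊕ 0b10011110 ⊕ 0b01100100 = 0b11010001.
P'5: 0b00011010 ⊕ 0b10111101 ⊕ 0b01110011 = 0b11010100.
P'6: 0b00000100 ⊕ 0b10011101 ⊕ 0b10010000 = 0b00001001.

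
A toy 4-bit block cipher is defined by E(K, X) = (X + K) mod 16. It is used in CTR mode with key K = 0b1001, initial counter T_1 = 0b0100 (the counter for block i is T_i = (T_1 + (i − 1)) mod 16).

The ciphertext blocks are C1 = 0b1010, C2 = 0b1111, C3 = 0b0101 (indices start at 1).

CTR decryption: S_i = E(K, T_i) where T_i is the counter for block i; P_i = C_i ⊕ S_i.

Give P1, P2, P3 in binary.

P1: T = 0b0100, S = E(K, T) = 0b1101; 0b1010 ⊕ 0b1101 = 0b0111.
P2: T = 0b0101, S = E(K, T) = 0b1110; 0b1111 ⊕ 0b1110 = 0b0001.
P3: T = 0b0110, S = E(K, T) = 0b1111; 0b0101 ⊕ 0b1111 = 0b1010.

P1 = 0b0111, P2 = 0b0001, P3 = 0b1010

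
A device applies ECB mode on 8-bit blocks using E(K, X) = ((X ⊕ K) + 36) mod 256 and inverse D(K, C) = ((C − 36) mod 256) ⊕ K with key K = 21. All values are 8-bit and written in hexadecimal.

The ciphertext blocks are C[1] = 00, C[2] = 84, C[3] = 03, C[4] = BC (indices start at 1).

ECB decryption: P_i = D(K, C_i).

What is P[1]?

P[1]: D(K, 00) = EB.

P[1] = EB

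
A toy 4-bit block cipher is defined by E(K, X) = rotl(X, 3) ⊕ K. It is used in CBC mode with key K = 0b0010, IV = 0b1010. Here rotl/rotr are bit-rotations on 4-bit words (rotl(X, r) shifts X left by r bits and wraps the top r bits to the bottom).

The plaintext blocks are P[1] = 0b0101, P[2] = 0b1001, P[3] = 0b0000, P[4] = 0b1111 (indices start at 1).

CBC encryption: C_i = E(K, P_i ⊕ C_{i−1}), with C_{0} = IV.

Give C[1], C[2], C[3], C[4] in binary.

C[1] = 0b1101, C[2] = 0b0000, C[3] = 0b0010, C[4] = 0b1100

C[1]: P[1] ⊕ 0b1010 = 0b1111; E(K, 0b1111) = 0b1101.
C[2]: P[2] ⊕ 0b1101 = 0b0100; E(K, 0b0100) = 0b0000.
C[3]: P[3] ⊕ 0b0000 = 0b0000; E(K, 0b0000) = 0b0010.
C[4]: P[4] ⊕ 0b0010 = 0b1101; E(K, 0b1101) = 0b1100.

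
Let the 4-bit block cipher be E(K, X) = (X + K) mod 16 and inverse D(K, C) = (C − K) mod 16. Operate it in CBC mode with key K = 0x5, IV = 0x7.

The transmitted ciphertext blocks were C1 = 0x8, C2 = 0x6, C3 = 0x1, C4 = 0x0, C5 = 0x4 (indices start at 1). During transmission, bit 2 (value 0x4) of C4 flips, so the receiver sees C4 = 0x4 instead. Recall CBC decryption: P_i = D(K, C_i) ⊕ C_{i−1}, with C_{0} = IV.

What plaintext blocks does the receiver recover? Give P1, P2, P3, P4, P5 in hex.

P1 = 0x4, P2 = 0x9, P3 = 0xA, P4 = 0xE, P5 = 0xB

Only C4 changed, to 0x4. In CBC, a change in C_i garbles P_i and flips the same bit in P_{i+1}. Decrypting the received ciphertext:
P1: D(K, 0x8) = 0x3; 0x3 ⊕ 0x7 = 0x4.
P2: D(K, 0x6) = 0x1; 0x1 ⊕ 0x8 = 0x9.
P3: D(K, 0x1) = 0xC; 0xC ⊕ 0x6 = 0xA.
P4: D(K, 0x4) = 0xF; 0xF ⊕ 0x1 = 0xE.
P5: D(K, 0x4) = 0xF; 0xF ⊕ 0x4 = 0xB.
Blocks that differ from the original plaintext: P4, P5.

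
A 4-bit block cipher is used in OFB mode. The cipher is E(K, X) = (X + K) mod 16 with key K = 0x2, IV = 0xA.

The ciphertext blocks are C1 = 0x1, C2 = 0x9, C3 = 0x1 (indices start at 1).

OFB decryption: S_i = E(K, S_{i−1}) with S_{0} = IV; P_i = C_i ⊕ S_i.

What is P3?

P3 = 0x1

P1: S = E(K, 0xA) = 0xC; 0x1 ⊕ 0xC = 0xD.
P2: S = E(K, 0xC) = 0xE; 0x9 ⊕ 0xE = 0x7.
P3: S = E(K, 0xE) = 0x0; 0x1 ⊕ 0x0 = 0x1.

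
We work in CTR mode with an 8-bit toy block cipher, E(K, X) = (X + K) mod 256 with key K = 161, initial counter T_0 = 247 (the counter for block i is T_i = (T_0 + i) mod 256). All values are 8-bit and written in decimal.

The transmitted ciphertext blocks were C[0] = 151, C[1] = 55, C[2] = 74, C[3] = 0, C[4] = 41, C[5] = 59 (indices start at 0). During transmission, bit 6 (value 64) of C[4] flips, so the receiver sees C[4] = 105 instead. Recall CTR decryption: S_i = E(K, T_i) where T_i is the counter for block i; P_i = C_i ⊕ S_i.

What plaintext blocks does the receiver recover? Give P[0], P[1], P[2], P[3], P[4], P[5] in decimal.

Only C[4] changed, to 105. In CTR, a change in C_i flips the same bit in P_i only; the keystream is unaffected. Decrypting the received ciphertext:
P[0]: T = 247, S = E(K, T) = 152; 151 ⊕ 152 = 15.
P[1]: T = 248, S = E(K, T) = 153; 55 ⊕ 153 = 174.
P[2]: T = 249, S = E(K, T) = 154; 74 ⊕ 154 = 208.
P[3]: T = 250, S = E(K, T) = 155; 0 ⊕ 155 = 155.
P[4]: T = 251, S = E(K, T) = 156; 105 ⊕ 156 = 245.
P[5]: T = 252, S = E(K, T) = 157; 59 ⊕ 157 = 166.
Blocks that differ from the original plaintext: P[4].

P[0] = 15, P[1] = 174, P[2] = 208, P[3] = 155, P[4] = 245, P[5] = 166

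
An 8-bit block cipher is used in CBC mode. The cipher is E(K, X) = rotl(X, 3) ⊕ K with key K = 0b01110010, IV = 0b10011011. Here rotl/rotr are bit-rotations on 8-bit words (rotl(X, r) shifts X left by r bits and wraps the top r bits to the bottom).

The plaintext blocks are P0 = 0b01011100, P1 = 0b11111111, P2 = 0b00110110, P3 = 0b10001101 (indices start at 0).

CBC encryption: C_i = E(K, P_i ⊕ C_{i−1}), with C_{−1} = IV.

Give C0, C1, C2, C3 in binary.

C0 = 0b01001100, C1 = 0b11101111, C2 = 0b10111100, C3 = 0b11111011

C0: P0 ⊕ 0b10011011 = 0b11000111; E(K, 0b11000111) = 0b01001100.
C1: P1 ⊕ 0b01001100 = 0b10110011; E(K, 0b10110011) = 0b11101111.
C2: P2 ⊕ 0b11101111 = 0b11011001; E(K, 0b11011001) = 0b10111100.
C3: P3 ⊕ 0b10111100 = 0b00110001; E(K, 0b00110001) = 0b11111011.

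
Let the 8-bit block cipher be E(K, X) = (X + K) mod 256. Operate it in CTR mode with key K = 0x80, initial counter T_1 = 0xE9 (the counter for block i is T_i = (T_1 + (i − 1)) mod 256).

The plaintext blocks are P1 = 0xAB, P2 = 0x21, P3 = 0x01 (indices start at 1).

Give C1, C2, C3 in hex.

C1 = 0xC2, C2 = 0x4B, C3 = 0x6A

CTR encryption: S_i = E(K, T_i) where T_i is the counter for block i; C_i = P_i ⊕ S_i.
C1: T = 0xE9, S = E(K, T) = 0x69; 0xAB ⊕ 0x69 = 0xC2.
C2: T = 0xEA, S = E(K, T) = 0x6A; 0x21 ⊕ 0x6A = 0x4B.
C3: T = 0xEB, S = E(K, T) = 0x6B; 0x01 ⊕ 0x6B = 0x6A.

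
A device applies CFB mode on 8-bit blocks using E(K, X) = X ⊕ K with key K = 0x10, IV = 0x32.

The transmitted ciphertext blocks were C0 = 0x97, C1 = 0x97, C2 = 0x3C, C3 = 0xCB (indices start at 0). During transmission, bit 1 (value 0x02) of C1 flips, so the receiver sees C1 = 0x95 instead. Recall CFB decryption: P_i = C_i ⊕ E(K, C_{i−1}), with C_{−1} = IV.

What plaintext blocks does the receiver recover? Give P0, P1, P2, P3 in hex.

Only C1 changed, to 0x95. In CFB, a change in C_i flips the same bit in P_i and garbles P_{i+1}. Decrypting the received ciphertext:
P0: E(K, 0x32) = 0x22; 0x97 ⊕ 0x22 = 0xB5.
P1: E(K, 0x97) = 0x87; 0x95 ⊕ 0x87 = 0x12.
P2: E(K, 0x95) = 0x85; 0x3C ⊕ 0x85 = 0xB9.
P3: E(K, 0x3C) = 0x2C; 0xCB ⊕ 0x2C = 0xE7.
Blocks that differ from the original plaintext: P1, P2.

P0 = 0xB5, P1 = 0x12, P2 = 0xB9, P3 = 0xE7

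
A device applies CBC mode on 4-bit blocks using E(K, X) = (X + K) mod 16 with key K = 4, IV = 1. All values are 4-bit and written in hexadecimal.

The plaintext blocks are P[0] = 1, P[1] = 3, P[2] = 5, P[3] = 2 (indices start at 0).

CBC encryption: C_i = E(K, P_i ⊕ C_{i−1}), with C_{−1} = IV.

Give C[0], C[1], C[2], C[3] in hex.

C[0]: P[0] ⊕ 1 = 0; E(K, 0) = 4.
C[1]: P[1] ⊕ 4 = 7; E(K, 7) = B.
C[2]: P[2] ⊕ B = E; E(K, E) = 2.
C[3]: P[3] ⊕ 2 = 0; E(K, 0) = 4.

C[0] = 4, C[1] = B, C[2] = 2, C[3] = 4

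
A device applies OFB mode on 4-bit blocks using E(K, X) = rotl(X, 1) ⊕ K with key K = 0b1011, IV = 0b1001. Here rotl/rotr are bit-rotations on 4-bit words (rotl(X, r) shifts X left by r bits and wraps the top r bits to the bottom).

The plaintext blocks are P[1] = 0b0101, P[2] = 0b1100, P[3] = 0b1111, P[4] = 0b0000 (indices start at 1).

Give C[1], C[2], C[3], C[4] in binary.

OFB encryption: S_i = E(K, S_{i−1}) with S_{0} = IV; C_i = P_i ⊕ S_i.
C[1]: S = E(K, 0b1001) = 0b1000; 0b0101 ⊕ 0b1000 = 0b1101.
C[2]: S = E(K, 0b1000) = 0b1010; 0b1100 ⊕ 0b1010 = 0b0110.
C[3]: S = E(K, 0b1010) = 0b1110; 0b1111 ⊕ 0b1110 = 0b0001.
C[4]: S = E(K, 0b1110) = 0b0110; 0b0000 ⊕ 0b0110 = 0b0110.

C[1] = 0b1101, C[2] = 0b0110, C[3] = 0b0001, C[4] = 0b0110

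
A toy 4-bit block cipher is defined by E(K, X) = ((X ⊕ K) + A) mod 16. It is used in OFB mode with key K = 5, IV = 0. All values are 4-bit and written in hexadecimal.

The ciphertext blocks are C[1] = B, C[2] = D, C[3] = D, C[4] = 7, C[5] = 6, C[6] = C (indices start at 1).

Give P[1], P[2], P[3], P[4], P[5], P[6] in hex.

OFB decryption: S_i = E(K, S_{i−1}) with S_{0} = IV; P_i = C_i ⊕ S_i.
P[1]: S = E(K, 0) = F; B ⊕ F = 4.
P[2]: S = E(K, F) = 4; D ⊕ 4 = 9.
P[3]: S = E(K, 4) = B; D ⊕ B = 6.
P[4]: S = E(K, B) = 8; 7 ⊕ 8 = F.
P[5]: S = E(K, 8) = 7; 6 ⊕ 7 = 1.
P[6]: S = E(K, 7) = C; C ⊕ C = 0.

P[1] = 4, P[2] = 9, P[3] = 6, P[4] = F, P[5] = 1, P[6] = 0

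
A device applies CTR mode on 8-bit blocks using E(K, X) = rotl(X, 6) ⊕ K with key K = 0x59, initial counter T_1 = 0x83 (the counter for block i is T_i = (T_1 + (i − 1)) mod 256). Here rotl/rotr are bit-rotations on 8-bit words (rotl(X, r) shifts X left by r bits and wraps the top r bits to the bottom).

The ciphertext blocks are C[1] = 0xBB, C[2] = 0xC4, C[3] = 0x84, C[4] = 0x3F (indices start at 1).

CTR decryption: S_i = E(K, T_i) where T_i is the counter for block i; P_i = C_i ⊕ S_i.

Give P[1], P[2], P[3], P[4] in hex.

P[1] = 0x02, P[2] = 0xBC, P[3] = 0xBC, P[4] = 0xC7

P[1]: T = 0x83, S = E(K, T) = 0xB9; 0xBB ⊕ 0xB9 = 0x02.
P[2]: T = 0x84, S = E(K, T) = 0x78; 0xC4 ⊕ 0x78 = 0xBC.
P[3]: T = 0x85, S = E(K, T) = 0x38; 0x84 ⊕ 0x38 = 0xBC.
P[4]: T = 0x86, S = E(K, T) = 0xF8; 0x3F ⊕ 0xF8 = 0xC7.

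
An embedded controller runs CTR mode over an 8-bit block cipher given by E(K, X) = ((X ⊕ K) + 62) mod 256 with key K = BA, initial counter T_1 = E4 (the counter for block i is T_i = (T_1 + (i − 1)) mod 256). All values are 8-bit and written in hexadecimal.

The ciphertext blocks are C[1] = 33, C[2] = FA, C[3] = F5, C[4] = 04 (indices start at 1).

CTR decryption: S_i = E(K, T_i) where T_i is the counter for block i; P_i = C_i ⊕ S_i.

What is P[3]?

P[3] = 4B

P[3]: T = E6, S = E(K, T) = BE; F5 ⊕ BE = 4B.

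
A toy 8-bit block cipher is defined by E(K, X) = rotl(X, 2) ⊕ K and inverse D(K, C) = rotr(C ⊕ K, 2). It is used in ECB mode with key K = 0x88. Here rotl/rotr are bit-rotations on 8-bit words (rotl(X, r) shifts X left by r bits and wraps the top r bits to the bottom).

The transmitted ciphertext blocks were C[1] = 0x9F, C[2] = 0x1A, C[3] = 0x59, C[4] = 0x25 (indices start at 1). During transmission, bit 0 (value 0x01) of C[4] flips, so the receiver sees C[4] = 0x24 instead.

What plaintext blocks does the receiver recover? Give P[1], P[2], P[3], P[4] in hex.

ECB decryption: P_i = D(K, C_i).
Only C[4] changed, to 0x24. In ECB, a change in C_i affects only P_i. Decrypting the received ciphertext:
P[1]: D(K, 0x9F) = 0xC5.
P[2]: D(K, 0x1A) = 0xA4.
P[3]: D(K, 0x59) = 0x74.
P[4]: D(K, 0x24) = 0x2B.
Blocks that differ from the original plaintext: P[4].

P[1] = 0xC5, P[2] = 0xA4, P[3] = 0x74, P[4] = 0x2B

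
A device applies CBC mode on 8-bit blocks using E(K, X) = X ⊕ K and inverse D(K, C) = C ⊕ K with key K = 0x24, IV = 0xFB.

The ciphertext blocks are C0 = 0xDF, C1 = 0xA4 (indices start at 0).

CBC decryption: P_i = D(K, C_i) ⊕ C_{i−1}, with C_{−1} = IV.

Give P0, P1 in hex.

P0: D(K, 0xDF) = 0xFB; 0xFB ⊕ 0xFB = 0x00.
P1: D(K, 0xA4) = 0x80; 0x80 ⊕ 0xDF = 0x5F.

P0 = 0x00, P1 = 0x5F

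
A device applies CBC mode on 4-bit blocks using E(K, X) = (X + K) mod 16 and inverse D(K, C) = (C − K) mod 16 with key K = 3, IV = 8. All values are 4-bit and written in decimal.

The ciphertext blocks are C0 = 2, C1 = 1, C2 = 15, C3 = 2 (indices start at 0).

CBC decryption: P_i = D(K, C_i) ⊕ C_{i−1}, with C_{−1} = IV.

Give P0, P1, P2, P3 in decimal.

P0: D(K, 2) = 15; 15 ⊕ 8 = 7.
P1: D(K, 1) = 14; 14 ⊕ 2 = 12.
P2: D(K, 15) = 12; 12 ⊕ 1 = 13.
P3: D(K, 2) = 15; 15 ⊕ 15 = 0.

P0 = 7, P1 = 12, P2 = 13, P3 = 0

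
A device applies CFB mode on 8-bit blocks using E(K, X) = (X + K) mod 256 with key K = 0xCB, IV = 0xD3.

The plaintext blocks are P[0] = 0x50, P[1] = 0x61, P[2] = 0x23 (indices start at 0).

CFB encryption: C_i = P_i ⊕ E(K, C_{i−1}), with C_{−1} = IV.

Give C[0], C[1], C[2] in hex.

C[0]: E(K, 0xD3) = 0x9E; 0x50 ⊕ 0x9E = 0xCE.
C[1]: E(K, 0xCE) = 0x99; 0x61 ⊕ 0x99 = 0xF8.
C[2]: E(K, 0xF8) = 0xC3; 0x23 ⊕ 0xC3 = 0xE0.

C[0] = 0xCE, C[1] = 0xF8, C[2] = 0xE0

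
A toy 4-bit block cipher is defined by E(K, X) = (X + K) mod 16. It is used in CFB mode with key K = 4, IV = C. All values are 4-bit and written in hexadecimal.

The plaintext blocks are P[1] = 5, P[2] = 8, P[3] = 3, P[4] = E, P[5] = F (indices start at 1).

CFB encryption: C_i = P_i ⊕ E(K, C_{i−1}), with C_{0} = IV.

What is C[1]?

C[1] = 5

C[1]: E(K, C) = 0; 5 ⊕ 0 = 5.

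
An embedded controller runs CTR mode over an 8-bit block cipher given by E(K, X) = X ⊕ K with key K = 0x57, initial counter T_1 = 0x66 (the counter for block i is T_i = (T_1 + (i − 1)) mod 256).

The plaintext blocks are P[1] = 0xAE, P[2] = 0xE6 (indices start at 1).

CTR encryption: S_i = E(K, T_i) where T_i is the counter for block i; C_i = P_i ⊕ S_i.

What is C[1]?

C[1]: T = 0x66, S = E(K, T) = 0x31; 0xAE ⊕ 0x31 = 0x9F.

C[1] = 0x9F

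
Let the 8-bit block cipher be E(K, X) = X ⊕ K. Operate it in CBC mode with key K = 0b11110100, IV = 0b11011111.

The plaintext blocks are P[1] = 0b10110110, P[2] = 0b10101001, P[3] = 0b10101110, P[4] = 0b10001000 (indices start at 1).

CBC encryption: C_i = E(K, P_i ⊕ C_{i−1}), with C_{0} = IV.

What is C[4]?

C[1]: P[1] ⊕ 0b11011111 = 0b01101001; E(K, 0b01101001) = 0b10011101.
C[2]: P[2] ⊕ 0b10011101 = 0b00110100; E(K, 0b00110100) = 0b11000000.
C[3]: P[3] ⊕ 0b11000000 = 0b01101110; E(K, 0b01101110) = 0b10011010.
C[4]: P[4] ⊕ 0b10011010 = 0b00010010; E(K, 0b00010010) = 0b11100110.

C[4] = 0b11100110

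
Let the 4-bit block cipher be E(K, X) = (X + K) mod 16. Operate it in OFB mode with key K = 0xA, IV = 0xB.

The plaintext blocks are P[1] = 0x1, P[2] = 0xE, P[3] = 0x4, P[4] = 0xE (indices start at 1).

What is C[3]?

C[3] = 0xD

OFB encryption: S_i = E(K, S_{i−1}) with S_{0} = IV; C_i = P_i ⊕ S_i.
C[1]: S = E(K, 0xB) = 0x5; 0x1 ⊕ 0x5 = 0x4.
C[2]: S = E(K, 0x5) = 0xF; 0xE ⊕ 0xF = 0x1.
C[3]: S = E(K, 0xF) = 0x9; 0x4 ⊕ 0x9 = 0xD.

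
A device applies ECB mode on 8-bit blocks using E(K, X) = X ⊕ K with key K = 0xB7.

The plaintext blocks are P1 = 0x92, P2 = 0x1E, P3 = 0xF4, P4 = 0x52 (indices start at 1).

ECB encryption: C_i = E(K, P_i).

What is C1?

C1 = 0x25

C1: E(K, 0x92) = 0x25.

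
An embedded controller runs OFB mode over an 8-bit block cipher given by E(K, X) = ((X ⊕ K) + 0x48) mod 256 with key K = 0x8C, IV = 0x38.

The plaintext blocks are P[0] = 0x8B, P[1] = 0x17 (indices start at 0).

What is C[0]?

C[0] = 0x77

OFB encryption: S_i = E(K, S_{i−1}) with S_{−1} = IV; C_i = P_i ⊕ S_i.
C[0]: S = E(K, 0x38) = 0xFC; 0x8B ⊕ 0xFC = 0x77.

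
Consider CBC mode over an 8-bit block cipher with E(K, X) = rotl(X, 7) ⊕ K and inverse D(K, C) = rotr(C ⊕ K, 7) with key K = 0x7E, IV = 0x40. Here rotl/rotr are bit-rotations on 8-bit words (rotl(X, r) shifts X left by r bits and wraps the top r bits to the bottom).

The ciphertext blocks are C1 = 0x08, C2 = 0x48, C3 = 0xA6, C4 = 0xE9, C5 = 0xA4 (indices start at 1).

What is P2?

CBC decryption: P_i = D(K, C_i) ⊕ C_{i−1}, with C_{0} = IV.
P2: D(K, 0x48) = 0x6C; 0x6C ⊕ 0x08 = 0x64.

P2 = 0x64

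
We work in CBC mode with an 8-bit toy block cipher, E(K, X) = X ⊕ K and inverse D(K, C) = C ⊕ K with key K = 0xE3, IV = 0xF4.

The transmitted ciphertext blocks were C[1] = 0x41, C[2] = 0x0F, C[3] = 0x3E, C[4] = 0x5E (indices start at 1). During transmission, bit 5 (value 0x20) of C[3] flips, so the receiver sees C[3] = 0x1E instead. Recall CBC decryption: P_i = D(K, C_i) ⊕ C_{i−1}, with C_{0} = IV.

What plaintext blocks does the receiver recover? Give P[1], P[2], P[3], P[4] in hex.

Only C[3] changed, to 0x1E. In CBC, a change in C_i garbles P_i and flips the same bit in P_{i+1}. Decrypting the received ciphertext:
P[1]: D(K, 0x41) = 0xA2; 0xA2 ⊕ 0xF4 = 0x56.
P[2]: D(K, 0x0F) = 0xEC; 0xEC ⊕ 0x41 = 0xAD.
P[3]: D(K, 0x1E) = 0xFD; 0xFD ⊕ 0x0F = 0xF2.
P[4]: D(K, 0x5E) = 0xBD; 0xBD ⊕ 0x1E = 0xA3.
Blocks that differ from the original plaintext: P[3], P[4].

P[1] = 0x56, P[2] = 0xAD, P[3] = 0xF2, P[4] = 0xA3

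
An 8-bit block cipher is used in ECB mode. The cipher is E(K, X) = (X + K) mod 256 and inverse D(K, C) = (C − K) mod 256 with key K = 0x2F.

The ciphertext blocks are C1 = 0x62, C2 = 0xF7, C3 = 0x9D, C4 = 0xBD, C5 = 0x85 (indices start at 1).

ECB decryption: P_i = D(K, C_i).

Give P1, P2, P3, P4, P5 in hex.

P1 = 0x33, P2 = 0xC8, P3 = 0x6E, P4 = 0x8E, P5 = 0x56

P1: D(K, 0x62) = 0x33.
P2: D(K, 0xF7) = 0xC8.
P3: D(K, 0x9D) = 0x6E.
P4: D(K, 0xBD) = 0x8E.
P5: D(K, 0x85) = 0x56.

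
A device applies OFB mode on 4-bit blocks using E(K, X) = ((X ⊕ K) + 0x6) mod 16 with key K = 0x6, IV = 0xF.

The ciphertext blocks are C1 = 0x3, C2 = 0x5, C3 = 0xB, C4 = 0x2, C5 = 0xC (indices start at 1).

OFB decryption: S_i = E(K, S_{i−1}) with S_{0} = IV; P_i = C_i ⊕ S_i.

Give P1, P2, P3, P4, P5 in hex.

P1 = 0xC, P2 = 0xA, P3 = 0x4, P4 = 0xD, P5 = 0x3

P1: S = E(K, 0xF) = 0xF; 0x3 ⊕ 0xF = 0xC.
P2: S = E(K, 0xF) = 0xF; 0x5 ⊕ 0xF = 0xA.
P3: S = E(K, 0xF) = 0xF; 0xB ⊕ 0xF = 0x4.
P4: S = E(K, 0xF) = 0xF; 0x2 ⊕ 0xF = 0xD.
P5: S = E(K, 0xF) = 0xF; 0xC ⊕ 0xF = 0x3.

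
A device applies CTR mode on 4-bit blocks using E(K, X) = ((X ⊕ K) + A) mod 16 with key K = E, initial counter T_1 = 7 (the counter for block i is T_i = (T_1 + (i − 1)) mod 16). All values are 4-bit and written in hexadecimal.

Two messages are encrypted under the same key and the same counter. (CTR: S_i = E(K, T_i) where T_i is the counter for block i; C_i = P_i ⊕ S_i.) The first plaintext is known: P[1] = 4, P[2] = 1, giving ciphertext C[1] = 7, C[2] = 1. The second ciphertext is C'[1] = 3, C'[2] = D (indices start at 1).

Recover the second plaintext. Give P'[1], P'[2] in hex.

P'[1] = 0, P'[2] = D

In CTR with a reused counter, both messages share the same keystream S_i, so C_i ⊕ C'_i = P_i ⊕ P'_i and thus P'_i = P_i ⊕ C_i ⊕ C'_i.
P'[1]: 4 ⊕ 7 ⊕ 3 = 0.
P'[2]: 1 ⊕ 1 ⊕ D = D.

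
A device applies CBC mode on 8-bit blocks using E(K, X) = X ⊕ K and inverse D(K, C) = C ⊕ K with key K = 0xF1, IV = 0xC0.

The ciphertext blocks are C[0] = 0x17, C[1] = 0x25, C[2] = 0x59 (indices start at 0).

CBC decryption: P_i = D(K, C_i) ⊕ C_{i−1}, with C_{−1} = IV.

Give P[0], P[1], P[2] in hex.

P[0]: D(K, 0x17) = 0xE6; 0xE6 ⊕ 0xC0 = 0x26.
P[1]: D(K, 0x25) = 0xD4; 0xD4 ⊕ 0x17 = 0xC3.
P[2]: D(K, 0x59) = 0xA8; 0xA8 ⊕ 0x25 = 0x8D.

P[0] = 0x26, P[1] = 0xC3, P[2] = 0x8D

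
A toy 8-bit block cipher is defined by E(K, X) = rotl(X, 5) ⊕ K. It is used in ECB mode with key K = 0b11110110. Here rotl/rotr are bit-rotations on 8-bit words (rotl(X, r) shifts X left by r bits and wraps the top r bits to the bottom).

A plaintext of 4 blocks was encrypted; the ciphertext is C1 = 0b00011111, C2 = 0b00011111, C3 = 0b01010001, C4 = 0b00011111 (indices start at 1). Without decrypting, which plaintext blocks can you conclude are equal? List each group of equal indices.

ECB encrypts each block independently with the same key, so equal ciphertext blocks imply equal plaintext blocks.
C1 = C2 = C4 = 0b00011111, so P1 = P2 = P4.

P1 = P2 = P4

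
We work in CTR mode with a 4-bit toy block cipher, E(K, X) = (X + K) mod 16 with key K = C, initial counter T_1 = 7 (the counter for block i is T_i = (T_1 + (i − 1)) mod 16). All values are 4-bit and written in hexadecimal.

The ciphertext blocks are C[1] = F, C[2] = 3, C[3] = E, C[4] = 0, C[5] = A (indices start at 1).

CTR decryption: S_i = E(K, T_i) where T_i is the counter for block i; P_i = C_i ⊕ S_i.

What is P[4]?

P[4] = 6

P[4]: T = A, S = E(K, T) = 6; 0 ⊕ 6 = 6.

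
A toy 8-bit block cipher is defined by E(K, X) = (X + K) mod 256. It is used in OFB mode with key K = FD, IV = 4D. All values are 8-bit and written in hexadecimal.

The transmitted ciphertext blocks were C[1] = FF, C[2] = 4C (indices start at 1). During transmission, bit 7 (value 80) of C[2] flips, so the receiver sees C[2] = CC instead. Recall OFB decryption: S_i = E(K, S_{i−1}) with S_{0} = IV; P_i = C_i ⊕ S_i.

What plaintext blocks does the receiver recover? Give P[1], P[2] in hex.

Only C[2] changed, to CC. In OFB, a change in C_i flips the same bit in P_i only; the keystream is unaffected. Decrypting the received ciphertext:
P[1]: S = E(K, 4D) = 4A; FF ⊕ 4A = B5.
P[2]: S = E(K, 4A) = 47; CC ⊕ 47 = 8B.
Blocks that differ from the original plaintext: P[2].

P[1] = B5, P[2] = 8B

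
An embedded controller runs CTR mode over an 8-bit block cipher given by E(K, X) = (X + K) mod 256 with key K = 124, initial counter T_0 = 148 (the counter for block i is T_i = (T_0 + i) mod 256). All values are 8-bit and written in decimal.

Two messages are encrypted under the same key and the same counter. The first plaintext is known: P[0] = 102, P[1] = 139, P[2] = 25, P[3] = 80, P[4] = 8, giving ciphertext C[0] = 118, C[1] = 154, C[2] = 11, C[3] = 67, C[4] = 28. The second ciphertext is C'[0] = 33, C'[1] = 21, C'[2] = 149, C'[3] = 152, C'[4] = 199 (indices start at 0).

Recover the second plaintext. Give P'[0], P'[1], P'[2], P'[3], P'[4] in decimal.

In CTR with a reused counter, both messages share the same keystream S_i, so C_i ⊕ C'_i = P_i ⊕ P'_i and thus P'_i = P_i ⊕ C_i ⊕ C'_i.
P'[0]: 102 ⊕ 118 ⊕ 33 = 49.
P'[1]: 139 ⊕ 154 ⊕ 21 = 4.
P'[2]: 25 ⊕ 11 ⊕ 149 = 135.
P'[3]: 80 ⊕ 67 ⊕ 152 = 139.
P'[4]: 8 ⊕ 28 ⊕ 199 = 211.

P'[0] = 49, P'[1] = 4, P'[2] = 135, P'[3] = 139, P'[4] = 211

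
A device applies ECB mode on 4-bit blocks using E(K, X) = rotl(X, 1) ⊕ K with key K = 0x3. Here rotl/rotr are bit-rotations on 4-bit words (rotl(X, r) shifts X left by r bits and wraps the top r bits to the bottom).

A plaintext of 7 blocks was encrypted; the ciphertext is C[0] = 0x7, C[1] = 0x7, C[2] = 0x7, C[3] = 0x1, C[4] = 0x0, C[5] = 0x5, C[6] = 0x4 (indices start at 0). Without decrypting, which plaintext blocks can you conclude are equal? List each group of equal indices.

P[0] = P[1] = P[2]

ECB encrypts each block independently with the same key, so equal ciphertext blocks imply equal plaintext blocks.
C[0] = C[1] = C[2] = 0x7, so P[0] = P[1] = P[2].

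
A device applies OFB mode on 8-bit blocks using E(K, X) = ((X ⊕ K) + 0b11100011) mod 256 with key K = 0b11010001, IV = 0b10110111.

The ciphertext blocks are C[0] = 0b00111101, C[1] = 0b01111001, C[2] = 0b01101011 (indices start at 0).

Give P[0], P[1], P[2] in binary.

OFB decryption: S_i = E(K, S_{i−1}) with S_{−1} = IV; P_i = C_i ⊕ S_i.
P[0]: S = E(K, 0b10110111) = 0b01001001; 0b00111101 ⊕ 0b01001001 = 0b01110100.
P[1]: S = E(K, 0b01001001) = 0b01111011; 0b01111001 ⊕ 0b01111011 = 0b00000010.
P[2]: S = E(K, 0b01111011) = 0b10001101; 0b01101011 ⊕ 0b10001101 = 0b11100110.

P[0] = 0b01110100, P[1] = 0b00000010, P[2] = 0b11100110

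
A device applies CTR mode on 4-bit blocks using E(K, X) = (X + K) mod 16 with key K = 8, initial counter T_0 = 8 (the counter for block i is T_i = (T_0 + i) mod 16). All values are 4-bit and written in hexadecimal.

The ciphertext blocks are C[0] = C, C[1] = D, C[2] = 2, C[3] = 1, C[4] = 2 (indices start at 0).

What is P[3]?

CTR decryption: S_i = E(K, T_i) where T_i is the counter for block i; P_i = C_i ⊕ S_i.
P[3]: T = B, S = E(K, T) = 3; 1 ⊕ 3 = 2.

P[3] = 2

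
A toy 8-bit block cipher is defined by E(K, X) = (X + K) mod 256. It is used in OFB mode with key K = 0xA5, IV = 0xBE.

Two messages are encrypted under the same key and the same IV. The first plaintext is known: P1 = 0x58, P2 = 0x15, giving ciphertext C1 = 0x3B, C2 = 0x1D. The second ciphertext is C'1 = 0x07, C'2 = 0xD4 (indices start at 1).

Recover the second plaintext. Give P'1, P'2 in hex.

In OFB with a reused IV, both messages share the same keystream S_i, so C_i ⊕ C'_i = P_i ⊕ P'_i and thus P'_i = P_i ⊕ C_i ⊕ C'_i.
P'1: 0x58 ⊕ 0x3B ⊕ 0x07 = 0x64.
P'2: 0x15 ⊕ 0x1D ⊕ 0xD4 = 0xDC.

P'1 = 0x64, P'2 = 0xDC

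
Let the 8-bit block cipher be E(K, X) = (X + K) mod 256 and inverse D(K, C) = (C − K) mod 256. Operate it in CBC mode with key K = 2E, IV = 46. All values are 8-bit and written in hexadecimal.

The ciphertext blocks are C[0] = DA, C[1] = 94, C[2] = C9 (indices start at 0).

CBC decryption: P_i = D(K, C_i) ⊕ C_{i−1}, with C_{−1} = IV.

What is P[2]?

P[2] = 0F

P[2]: D(K, C9) = 9B; 9B ⊕ 94 = 0F.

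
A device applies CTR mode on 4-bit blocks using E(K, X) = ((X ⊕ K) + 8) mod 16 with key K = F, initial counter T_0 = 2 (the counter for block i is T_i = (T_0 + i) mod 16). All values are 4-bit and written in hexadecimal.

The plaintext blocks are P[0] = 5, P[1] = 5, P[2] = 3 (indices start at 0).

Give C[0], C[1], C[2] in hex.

C[0] = 0, C[1] = 1, C[2] = 0

CTR encryption: S_i = E(K, T_i) where T_i is the counter for block i; C_i = P_i ⊕ S_i.
C[0]: T = 2, S = E(K, T) = 5; 5 ⊕ 5 = 0.
C[1]: T = 3, S = E(K, T) = 4; 5 ⊕ 4 = 1.
C[2]: T = 4, S = E(K, T) = 3; 3 ⊕ 3 = 0.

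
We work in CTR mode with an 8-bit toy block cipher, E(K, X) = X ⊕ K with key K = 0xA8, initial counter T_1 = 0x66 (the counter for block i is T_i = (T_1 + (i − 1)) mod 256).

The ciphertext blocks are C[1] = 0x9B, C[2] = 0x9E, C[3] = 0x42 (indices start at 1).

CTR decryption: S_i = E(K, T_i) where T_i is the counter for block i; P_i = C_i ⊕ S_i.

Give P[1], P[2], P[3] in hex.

P[1]: T = 0x66, S = E(K, T) = 0xCE; 0x9B ⊕ 0xCE = 0x55.
P[2]: T = 0x67, S = E(K, T) = 0xCF; 0x9E ⊕ 0xCF = 0x51.
P[3]: T = 0x68, S = E(K, T) = 0xC0; 0x42 ⊕ 0xC0 = 0x82.

P[1] = 0x55, P[2] = 0x51, P[3] = 0x82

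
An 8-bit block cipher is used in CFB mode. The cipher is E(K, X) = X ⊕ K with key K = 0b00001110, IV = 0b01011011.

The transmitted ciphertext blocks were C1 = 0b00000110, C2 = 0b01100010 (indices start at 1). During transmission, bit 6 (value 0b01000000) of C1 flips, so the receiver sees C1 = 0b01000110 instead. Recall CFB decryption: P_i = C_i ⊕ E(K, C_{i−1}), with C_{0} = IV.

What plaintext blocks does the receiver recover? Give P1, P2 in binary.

P1 = 0b00010011, P2 = 0b00101010

Only C1 changed, to 0b01000110. In CFB, a change in C_i flips the same bit in P_i and garbles P_{i+1}. Decrypting the received ciphertext:
P1: E(K, 0b01011011) = 0b01010101; 0b01000110 ⊕ 0b01010101 = 0b00010011.
P2: E(K, 0b01000110) = 0b01001000; 0b01100010 ⊕ 0b01001000 = 0b00101010.
Blocks that differ from the original plaintext: P1, P2.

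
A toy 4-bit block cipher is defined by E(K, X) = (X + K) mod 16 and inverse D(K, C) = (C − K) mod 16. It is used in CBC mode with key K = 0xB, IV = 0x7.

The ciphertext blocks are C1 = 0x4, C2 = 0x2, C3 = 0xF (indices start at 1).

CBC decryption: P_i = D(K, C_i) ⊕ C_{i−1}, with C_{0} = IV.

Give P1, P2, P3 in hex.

P1: D(K, 0x4) = 0x9; 0x9 ⊕ 0x7 = 0xE.
P2: D(K, 0x2) = 0x7; 0x7 ⊕ 0x4 = 0x3.
P3: D(K, 0xF) = 0x4; 0x4 ⊕ 0x2 = 0x6.

P1 = 0xE, P2 = 0x3, P3 = 0x6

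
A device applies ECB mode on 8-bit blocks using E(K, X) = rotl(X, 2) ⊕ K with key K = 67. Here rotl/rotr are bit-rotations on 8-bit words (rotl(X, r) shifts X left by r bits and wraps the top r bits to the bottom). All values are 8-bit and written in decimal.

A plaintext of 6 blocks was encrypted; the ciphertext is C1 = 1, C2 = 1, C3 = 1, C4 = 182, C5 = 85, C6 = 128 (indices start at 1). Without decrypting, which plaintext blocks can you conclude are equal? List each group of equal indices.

P1 = P2 = P3

ECB encrypts each block independently with the same key, so equal ciphertext blocks imply equal plaintext blocks.
C1 = C2 = C3 = 1, so P1 = P2 = P3.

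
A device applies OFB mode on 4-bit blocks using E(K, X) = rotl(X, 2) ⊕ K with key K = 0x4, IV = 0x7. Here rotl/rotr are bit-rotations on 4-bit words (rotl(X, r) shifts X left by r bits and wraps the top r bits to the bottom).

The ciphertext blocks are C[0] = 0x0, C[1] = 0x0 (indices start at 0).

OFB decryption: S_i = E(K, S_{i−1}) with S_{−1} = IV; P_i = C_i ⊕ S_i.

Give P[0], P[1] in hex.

P[0] = 0x9, P[1] = 0x2

P[0]: S = E(K, 0x7) = 0x9; 0x0 ⊕ 0x9 = 0x9.
P[1]: S = E(K, 0x9) = 0x2; 0x0 ⊕ 0x2 = 0x2.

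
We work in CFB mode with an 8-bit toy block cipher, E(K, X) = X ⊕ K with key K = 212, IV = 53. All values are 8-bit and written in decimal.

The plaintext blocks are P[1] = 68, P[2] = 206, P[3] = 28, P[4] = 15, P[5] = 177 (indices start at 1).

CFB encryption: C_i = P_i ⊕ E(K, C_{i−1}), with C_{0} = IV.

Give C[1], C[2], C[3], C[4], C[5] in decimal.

C[1] = 165, C[2] = 191, C[3] = 119, C[4] = 172, C[5] = 201

C[1]: E(K, 53) = 225; 68 ⊕ 225 = 165.
C[2]: E(K, 165) = 113; 206 ⊕ 113 = 191.
C[3]: E(K, 191) = 107; 28 ⊕ 107 = 119.
C[4]: E(K, 119) = 163; 15 ⊕ 163 = 172.
C[5]: E(K, 172) = 120; 177 ⊕ 120 = 201.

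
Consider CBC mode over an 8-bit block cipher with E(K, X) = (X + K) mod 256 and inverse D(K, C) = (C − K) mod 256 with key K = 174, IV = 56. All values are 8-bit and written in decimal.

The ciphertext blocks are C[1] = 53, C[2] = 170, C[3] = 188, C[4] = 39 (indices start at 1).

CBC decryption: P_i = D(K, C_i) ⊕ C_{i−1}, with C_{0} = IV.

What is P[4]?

P[4]: D(K, 39) = 121; 121 ⊕ 188 = 197.

P[4] = 197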